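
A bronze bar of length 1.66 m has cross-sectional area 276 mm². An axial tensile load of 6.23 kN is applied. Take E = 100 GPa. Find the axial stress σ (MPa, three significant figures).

22.6 MPa

σ = N/A = 6230/276 = 22.57 MPa.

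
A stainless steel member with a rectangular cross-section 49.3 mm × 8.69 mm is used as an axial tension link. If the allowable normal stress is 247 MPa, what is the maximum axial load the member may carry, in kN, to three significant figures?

106 kN

A = 428.4 mm².
P_max = σ_allow · A = 247 · 428.4 = 105800 N = 105.8 kN.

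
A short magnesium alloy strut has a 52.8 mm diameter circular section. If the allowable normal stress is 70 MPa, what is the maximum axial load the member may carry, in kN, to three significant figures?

153 kN

A = 2190 mm².
P_max = σ_allow · A = 70 · 2190 = 153300 N = 153.3 kN.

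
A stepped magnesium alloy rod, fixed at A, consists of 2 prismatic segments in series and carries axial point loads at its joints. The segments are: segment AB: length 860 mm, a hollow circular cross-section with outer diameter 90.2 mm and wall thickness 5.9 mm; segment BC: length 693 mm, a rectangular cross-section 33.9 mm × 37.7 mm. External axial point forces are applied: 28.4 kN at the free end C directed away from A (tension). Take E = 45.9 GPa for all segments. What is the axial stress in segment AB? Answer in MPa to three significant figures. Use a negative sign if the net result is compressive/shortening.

Internal axial forces (sectioning from the free end, tension +): N_BC = 28.4 kN, N_AB = 28.4 kN.
A_AB = 1563 mm².
σ_AB = N_AB/A_AB = 28400/1563 = 18.18 MPa.

18.2 MPa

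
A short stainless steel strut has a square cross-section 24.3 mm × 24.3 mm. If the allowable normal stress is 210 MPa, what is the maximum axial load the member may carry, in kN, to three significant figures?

124 kN

A = 590.5 mm².
P_max = σ_allow · A = 210 · 590.5 = 124000 N = 124 kN.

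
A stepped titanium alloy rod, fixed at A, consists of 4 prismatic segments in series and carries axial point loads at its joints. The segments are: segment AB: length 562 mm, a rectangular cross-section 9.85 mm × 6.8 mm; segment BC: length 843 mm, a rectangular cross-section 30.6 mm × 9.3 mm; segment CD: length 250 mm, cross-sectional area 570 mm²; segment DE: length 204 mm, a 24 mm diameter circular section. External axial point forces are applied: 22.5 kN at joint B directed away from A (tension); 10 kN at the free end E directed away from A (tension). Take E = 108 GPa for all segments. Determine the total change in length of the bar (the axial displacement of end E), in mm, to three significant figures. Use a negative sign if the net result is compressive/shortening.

2.88 mm

Internal axial forces (sectioning from the free end, tension +): N_DE = 10 kN, N_CD = 10 kN, N_BC = 10 kN, N_AB = 32.5 kN.
A_AB = 66.98 mm².
A_BC = 284.6 mm².
A_DE = 452.4 mm².
δ_AB = 32500·562/(66.98·108000) = 2.525 mm
δ_BC = 10000·843/(284.6·108000) = 0.2743 mm
δ_CD = 10000·250/(570·108000) = 0.04061 mm
δ_DE = 10000·204/(452.4·108000) = 0.04175 mm
δ = Σδ_i = 2.882 mm.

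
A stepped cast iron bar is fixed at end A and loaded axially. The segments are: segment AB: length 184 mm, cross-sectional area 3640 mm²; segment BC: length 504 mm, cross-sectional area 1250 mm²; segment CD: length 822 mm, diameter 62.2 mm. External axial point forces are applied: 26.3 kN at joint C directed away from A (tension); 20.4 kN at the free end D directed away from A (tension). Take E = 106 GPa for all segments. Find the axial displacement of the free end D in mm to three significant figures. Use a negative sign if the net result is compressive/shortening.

Internal axial forces (sectioning from the free end, tension +): N_CD = 20.4 kN, N_BC = 46.7 kN, N_AB = 46.7 kN.
A_CD = 3039 mm².
δ_AB = 46700·184/(3640·106000) = 0.02227 mm
δ_BC = 46700·504/(1250·106000) = 0.1776 mm
δ_CD = 20400·822/(3039·106000) = 0.05206 mm
δ = Σδ_i = 0.252 mm.

0.252 mm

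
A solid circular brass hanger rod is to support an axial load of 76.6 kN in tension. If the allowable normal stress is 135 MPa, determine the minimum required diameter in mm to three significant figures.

Required area A ≥ P/σ_allow = 76600/135 = 567.4 mm².
For a solid circular section, d ≥ √(4A/π) = 26.88 mm.

26.9 mm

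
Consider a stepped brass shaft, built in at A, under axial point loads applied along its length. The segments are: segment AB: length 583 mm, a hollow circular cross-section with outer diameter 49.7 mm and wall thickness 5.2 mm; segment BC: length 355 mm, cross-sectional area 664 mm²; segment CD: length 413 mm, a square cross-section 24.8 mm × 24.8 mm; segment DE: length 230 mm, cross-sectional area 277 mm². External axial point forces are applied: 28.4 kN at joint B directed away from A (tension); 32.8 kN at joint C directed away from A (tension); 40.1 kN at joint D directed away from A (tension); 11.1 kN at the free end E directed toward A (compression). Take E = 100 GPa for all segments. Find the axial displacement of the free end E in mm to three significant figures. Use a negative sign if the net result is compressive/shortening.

Internal axial forces (sectioning from the free end, tension +): N_DE = -11.1 kN, N_CD = 29 kN, N_BC = 61.8 kN, N_AB = 90.2 kN.
A_AB = 727 mm².
A_CD = 615 mm².
δ_AB = 90200·583/(727·100000) = 0.7234 mm
δ_BC = 61800·355/(664·100000) = 0.3304 mm
δ_CD = 29000·413/(615·100000) = 0.1947 mm
δ_DE = -11100·230/(277·100000) = -0.09217 mm
δ = Σδ_i = 1.156 mm.

1.16 mm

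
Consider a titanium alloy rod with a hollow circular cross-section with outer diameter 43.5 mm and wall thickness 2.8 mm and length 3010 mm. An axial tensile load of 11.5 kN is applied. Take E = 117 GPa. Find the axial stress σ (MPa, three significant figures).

32.1 MPa

A = 358 mm².
σ = N/A = 11500/358 = 32.12 MPa.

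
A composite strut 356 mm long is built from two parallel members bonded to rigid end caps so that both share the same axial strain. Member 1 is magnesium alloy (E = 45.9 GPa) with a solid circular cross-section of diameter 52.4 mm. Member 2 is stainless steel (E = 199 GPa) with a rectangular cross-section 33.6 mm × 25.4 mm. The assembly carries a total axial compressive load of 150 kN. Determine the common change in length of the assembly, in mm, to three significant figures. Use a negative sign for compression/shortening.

A_1 = 2157 mm².
A_2 = 853.4 mm².
Equal strain + equilibrium ⇒ each member carries load in proportion to AE: A₁E₁ = 98980000 N, A₂E₂ = 169800000 N, ΣAE = 268800000 N.
δ = PL/ΣAE = -150000·356/268800000 = -0.1986 mm.

-0.199 mm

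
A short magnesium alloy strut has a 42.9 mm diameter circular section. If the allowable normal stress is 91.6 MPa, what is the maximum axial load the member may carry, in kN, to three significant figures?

A = 1445 mm².
P_max = σ_allow · A = 91.6 · 1445 = 132400 N = 132.4 kN.

132 kN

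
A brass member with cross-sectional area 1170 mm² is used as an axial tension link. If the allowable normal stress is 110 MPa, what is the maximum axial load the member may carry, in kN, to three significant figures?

129 kN

P_max = σ_allow · A = 110 · 1170 = 128700 N = 128.7 kN.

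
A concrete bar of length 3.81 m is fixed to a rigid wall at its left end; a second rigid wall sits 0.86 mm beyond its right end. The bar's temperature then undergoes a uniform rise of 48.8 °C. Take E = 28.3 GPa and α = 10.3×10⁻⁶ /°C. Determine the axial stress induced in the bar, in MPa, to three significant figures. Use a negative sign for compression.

-7.84 MPa

Free thermal expansion αLΔT = 10.3e-6 · 3810 · 48.8 = 1.915 mm.
The walls engage after the gap closes; constrained expansion = 1.915 − 0.86 = 1.055 mm.
The walls impose strain ε = −(1.055)/3810 = -2.7692e-04; σ = Eε = 28300 · -2.7692e-04 = -7.837 MPa.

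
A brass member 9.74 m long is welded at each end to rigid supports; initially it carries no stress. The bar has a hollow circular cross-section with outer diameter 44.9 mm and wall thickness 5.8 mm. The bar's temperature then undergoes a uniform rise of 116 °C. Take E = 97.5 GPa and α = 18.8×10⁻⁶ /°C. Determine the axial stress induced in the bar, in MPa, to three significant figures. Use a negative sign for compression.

Free thermal expansion αLΔT = 18.8e-6 · 9740 · 116 = 21.24 mm.
The walls impose strain ε = −(21.24)/9740 = -2.1808e-03; σ = Eε = 97500 · -2.1808e-03 = -212.6 MPa.

-213 MPa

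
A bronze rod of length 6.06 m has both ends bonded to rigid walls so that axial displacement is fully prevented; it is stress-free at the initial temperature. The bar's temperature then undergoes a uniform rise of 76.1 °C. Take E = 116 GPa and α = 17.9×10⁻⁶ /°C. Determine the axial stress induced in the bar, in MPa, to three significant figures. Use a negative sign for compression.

-158 MPa

Free thermal expansion αLΔT = 17.9e-6 · 6060 · 76.1 = 8.255 mm.
The walls impose strain ε = −(8.255)/6060 = -1.3622e-03; σ = Eε = 116000 · -1.3622e-03 = -158 MPa.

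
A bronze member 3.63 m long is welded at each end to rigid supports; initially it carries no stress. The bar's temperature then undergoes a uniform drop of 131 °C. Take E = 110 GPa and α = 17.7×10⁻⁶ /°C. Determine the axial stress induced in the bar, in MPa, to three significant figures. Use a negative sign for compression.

Free thermal expansion αLΔT = 17.7e-6 · 3630 · -131 = -8.417 mm.
The walls impose strain ε = −(-8.417)/3630 = 2.3187e-03; σ = Eε = 110000 · 2.3187e-03 = 255.1 MPa.

255 MPa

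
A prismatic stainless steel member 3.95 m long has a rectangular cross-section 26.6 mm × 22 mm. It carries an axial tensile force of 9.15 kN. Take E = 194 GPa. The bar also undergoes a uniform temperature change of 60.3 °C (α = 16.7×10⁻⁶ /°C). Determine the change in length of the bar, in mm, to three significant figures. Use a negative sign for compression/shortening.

4.30 mm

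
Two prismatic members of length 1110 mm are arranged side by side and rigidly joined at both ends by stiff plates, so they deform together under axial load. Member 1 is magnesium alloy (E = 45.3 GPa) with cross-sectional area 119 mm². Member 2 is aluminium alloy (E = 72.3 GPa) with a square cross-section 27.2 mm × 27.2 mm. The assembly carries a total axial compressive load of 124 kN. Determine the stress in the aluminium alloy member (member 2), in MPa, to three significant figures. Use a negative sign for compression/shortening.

A_2 = 739.8 mm².
Equal strain + equilibrium ⇒ each member carries load in proportion to AE: A₁E₁ = 5391000 N, A₂E₂ = 53490000 N, ΣAE = 58880000 N.
σ₂ = P·E₂/ΣAE = -124000·72300/58880000 = -152.3 MPa.

-152 MPa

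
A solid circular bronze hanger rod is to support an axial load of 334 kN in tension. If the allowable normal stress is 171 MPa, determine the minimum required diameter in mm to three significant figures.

49.9 mm

Required area A ≥ P/σ_allow = 334000/171 = 1953 mm².
For a solid circular section, d ≥ √(4A/π) = 49.87 mm.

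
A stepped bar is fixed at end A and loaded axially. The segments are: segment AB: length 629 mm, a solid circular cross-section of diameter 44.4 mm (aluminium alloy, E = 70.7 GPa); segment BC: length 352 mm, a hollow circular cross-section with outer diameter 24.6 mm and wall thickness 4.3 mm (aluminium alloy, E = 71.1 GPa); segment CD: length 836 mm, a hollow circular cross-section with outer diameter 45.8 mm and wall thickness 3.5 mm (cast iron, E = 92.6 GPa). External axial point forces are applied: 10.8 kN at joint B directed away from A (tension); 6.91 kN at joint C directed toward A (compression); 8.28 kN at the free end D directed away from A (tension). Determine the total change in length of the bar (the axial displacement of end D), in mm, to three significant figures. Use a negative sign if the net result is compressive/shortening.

0.255 mm

Internal axial forces (sectioning from the free end, tension +): N_CD = 8.28 kN, N_BC = 1.37 kN, N_AB = 12.17 kN.
A_AB = 1548 mm².
A_BC = 274.2 mm².
A_CD = 465.1 mm².
δ_AB = 12170·629/(1548·70700) = 0.06993 mm
δ_BC = 1370·352/(274.2·71100) = 0.02473 mm
δ_CD = 8280·836/(465.1·92600) = 0.1607 mm
δ = Σδ_i = 0.2554 mm.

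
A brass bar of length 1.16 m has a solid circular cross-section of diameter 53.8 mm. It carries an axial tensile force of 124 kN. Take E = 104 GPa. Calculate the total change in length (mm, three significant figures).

0.608 mm

A = 2273 mm².
δ_mech = NL/(AE) = 124000·1160/(2273·104000) = 0.6084 mm.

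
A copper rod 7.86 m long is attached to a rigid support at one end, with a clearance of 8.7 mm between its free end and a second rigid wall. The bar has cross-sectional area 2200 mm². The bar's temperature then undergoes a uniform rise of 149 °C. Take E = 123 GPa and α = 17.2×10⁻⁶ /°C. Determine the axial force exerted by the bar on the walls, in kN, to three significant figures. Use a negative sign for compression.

-394 kN

Free thermal expansion αLΔT = 17.2e-6 · 7860 · 149 = 20.14 mm.
The walls engage after the gap closes; constrained expansion = 20.14 − 8.7 = 11.44 mm.
The walls impose strain ε = −(11.44)/7860 = -1.4559e-03; σ = Eε = 123000 · -1.4559e-03 = -179.1 MPa.
Wall reaction R = σ·A = -179.1·2200 = -394000 N = -394 kN.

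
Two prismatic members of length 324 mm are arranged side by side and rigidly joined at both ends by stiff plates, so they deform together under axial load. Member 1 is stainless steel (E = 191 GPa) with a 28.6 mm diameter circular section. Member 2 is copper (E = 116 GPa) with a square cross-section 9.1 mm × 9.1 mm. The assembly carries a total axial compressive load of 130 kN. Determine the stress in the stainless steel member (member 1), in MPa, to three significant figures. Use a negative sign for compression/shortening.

A_1 = 642.4 mm².
A_2 = 82.81 mm².
Equal strain + equilibrium ⇒ each member carries load in proportion to AE: A₁E₁ = 122700000 N, A₂E₂ = 9606000 N, ΣAE = 132300000 N.
σ₁ = P·E₁/ΣAE = -130000·191000/132300000 = -187.7 MPa.

-188 MPa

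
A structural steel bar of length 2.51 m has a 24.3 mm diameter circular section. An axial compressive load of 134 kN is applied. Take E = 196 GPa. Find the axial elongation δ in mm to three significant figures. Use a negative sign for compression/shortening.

A = 463.8 mm².
δ_mech = NL/(AE) = -134000·2510/(463.8·196000) = -3.7 mm.

-3.70 mm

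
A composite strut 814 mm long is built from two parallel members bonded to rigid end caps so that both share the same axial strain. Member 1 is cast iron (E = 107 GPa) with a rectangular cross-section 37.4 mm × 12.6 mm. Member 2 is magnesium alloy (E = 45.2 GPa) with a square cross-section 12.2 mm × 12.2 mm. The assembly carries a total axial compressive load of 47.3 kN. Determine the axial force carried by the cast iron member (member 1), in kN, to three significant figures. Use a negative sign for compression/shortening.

-41.7 kN

A_1 = 471.2 mm².
A_2 = 148.8 mm².
Equal strain + equilibrium ⇒ each member carries load in proportion to AE: A₁E₁ = 50420000 N, A₂E₂ = 6728000 N, ΣAE = 57150000 N.
F₁ = P·A₁E₁/ΣAE = -47300·50420000/57150000 = -41730 N.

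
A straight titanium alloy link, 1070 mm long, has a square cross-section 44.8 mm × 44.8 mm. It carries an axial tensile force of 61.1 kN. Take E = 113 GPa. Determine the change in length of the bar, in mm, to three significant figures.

A = 2007 mm².
δ_mech = NL/(AE) = 61100·1070/(2007·113000) = 0.2883 mm.

0.288 mm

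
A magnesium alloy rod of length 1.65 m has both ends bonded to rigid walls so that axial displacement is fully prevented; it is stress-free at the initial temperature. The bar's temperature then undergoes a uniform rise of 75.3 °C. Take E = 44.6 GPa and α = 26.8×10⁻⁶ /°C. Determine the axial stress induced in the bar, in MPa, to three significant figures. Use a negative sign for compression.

-90.0 MPa

Free thermal expansion αLΔT = 26.8e-6 · 1650 · 75.3 = 3.33 mm.
The walls impose strain ε = −(3.33)/1650 = -2.0180e-03; σ = Eε = 44600 · -2.0180e-03 = -90 MPa.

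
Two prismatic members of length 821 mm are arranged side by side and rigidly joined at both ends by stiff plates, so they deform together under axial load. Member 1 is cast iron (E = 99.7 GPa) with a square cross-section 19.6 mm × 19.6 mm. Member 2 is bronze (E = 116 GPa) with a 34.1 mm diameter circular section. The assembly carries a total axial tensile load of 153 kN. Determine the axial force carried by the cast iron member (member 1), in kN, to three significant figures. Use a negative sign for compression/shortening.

40.6 kN

A_1 = 384.2 mm².
A_2 = 913.3 mm².
Equal strain + equilibrium ⇒ each member carries load in proportion to AE: A₁E₁ = 38300000 N, A₂E₂ = 105900000 N, ΣAE = 144200000 N.
F₁ = P·A₁E₁/ΣAE = 153000·38300000/144200000 = 40630 N.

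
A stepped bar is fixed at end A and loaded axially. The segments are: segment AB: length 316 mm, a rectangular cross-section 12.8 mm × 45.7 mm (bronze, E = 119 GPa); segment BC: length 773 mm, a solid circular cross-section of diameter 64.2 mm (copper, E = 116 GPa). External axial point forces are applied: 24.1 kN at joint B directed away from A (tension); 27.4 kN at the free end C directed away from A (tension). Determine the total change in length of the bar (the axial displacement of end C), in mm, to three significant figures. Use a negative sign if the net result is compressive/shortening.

Internal axial forces (sectioning from the free end, tension +): N_BC = 27.4 kN, N_AB = 51.5 kN.
A_AB = 585 mm².
A_BC = 3237 mm².
δ_AB = 51500·316/(585·119000) = 0.2338 mm
δ_BC = 27400·773/(3237·116000) = 0.0564 mm
δ = Σδ_i = 0.2902 mm.

0.290 mm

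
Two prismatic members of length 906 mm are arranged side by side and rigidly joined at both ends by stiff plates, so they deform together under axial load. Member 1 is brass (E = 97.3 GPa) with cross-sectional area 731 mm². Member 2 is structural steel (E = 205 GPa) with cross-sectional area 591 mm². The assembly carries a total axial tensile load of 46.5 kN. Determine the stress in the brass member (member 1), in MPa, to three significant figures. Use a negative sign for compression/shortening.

Equal strain + equilibrium ⇒ each member carries load in proportion to AE: A₁E₁ = 71130000 N, A₂E₂ = 121200000 N, ΣAE = 192300000 N.
σ₁ = P·E₁/ΣAE = 46500·97300/192300000 = 23.53 MPa.

23.5 MPa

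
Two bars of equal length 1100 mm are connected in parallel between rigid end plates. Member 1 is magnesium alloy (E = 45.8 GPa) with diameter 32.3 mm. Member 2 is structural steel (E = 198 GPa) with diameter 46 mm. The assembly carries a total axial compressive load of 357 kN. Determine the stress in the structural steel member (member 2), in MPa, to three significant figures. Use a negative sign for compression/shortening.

-193 MPa

A_1 = 819.4 mm².
A_2 = 1662 mm².
Equal strain + equilibrium ⇒ each member carries load in proportion to AE: A₁E₁ = 37530000 N, A₂E₂ = 329100000 N, ΣAE = 366600000 N.
σ₂ = P·E₂/ΣAE = -357000·198000/366600000 = -192.8 MPa.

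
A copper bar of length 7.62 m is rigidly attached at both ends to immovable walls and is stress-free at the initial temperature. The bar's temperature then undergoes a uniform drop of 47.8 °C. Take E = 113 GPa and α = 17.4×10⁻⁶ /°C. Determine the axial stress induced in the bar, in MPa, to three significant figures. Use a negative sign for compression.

94.0 MPa

Free thermal expansion αLΔT = 17.4e-6 · 7620 · -47.8 = -6.338 mm.
The walls impose strain ε = −(-6.338)/7620 = 8.3172e-04; σ = Eε = 113000 · 8.3172e-04 = 93.98 MPa.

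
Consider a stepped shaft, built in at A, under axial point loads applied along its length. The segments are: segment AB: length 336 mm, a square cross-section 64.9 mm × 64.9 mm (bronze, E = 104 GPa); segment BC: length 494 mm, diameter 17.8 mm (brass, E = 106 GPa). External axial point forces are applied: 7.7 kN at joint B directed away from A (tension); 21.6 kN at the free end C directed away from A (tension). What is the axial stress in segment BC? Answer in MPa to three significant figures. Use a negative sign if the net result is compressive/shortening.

Internal axial forces (sectioning from the free end, tension +): N_BC = 21.6 kN, N_AB = 29.3 kN.
A_BC = 248.8 mm².
σ_BC = N_BC/A_BC = 21600/248.8 = 86.8 MPa.

86.8 MPa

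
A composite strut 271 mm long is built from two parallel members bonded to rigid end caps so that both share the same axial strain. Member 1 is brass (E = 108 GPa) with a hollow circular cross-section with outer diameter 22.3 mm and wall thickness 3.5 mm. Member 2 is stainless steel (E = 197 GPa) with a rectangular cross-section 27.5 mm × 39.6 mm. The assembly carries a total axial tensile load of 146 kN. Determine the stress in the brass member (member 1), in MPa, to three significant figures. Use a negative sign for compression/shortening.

A_1 = 206.7 mm².
A_2 = 1089 mm².
Equal strain + equilibrium ⇒ each member carries load in proportion to AE: A₁E₁ = 22330000 N, A₂E₂ = 214500000 N, ΣAE = 236900000 N.
σ₁ = P·E₁/ΣAE = 146000·108000/236900000 = 66.57 MPa.

66.6 MPa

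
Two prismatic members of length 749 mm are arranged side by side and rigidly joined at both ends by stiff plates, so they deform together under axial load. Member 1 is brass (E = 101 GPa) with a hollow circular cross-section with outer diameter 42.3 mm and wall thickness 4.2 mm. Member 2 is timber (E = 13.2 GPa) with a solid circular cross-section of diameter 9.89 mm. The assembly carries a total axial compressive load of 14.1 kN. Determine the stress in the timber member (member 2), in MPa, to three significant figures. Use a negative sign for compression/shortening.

A_1 = 502.7 mm².
A_2 = 76.82 mm².
Equal strain + equilibrium ⇒ each member carries load in proportion to AE: A₁E₁ = 50770000 N, A₂E₂ = 1014000 N, ΣAE = 51790000 N.
σ₂ = P·E₂/ΣAE = -14100·13200/51790000 = -3.594 MPa.

-3.59 MPa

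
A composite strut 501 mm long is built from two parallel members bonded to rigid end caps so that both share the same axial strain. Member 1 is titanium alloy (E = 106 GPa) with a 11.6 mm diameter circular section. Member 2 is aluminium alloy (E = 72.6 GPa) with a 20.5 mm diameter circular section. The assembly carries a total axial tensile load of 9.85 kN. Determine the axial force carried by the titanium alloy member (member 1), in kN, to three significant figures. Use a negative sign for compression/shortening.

A_1 = 105.7 mm².
A_2 = 330.1 mm².
Equal strain + equilibrium ⇒ each member carries load in proportion to AE: A₁E₁ = 11200000 N, A₂E₂ = 23960000 N, ΣAE = 35170000 N.
F₁ = P·A₁E₁/ΣAE = 9850·11200000/35170000 = 3138 N.

3.14 kN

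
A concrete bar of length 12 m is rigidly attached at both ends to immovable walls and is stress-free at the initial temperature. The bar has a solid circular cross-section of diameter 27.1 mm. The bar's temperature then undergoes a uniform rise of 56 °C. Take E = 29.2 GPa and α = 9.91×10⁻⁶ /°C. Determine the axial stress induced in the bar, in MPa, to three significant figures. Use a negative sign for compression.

-16.2 MPa

Free thermal expansion αLΔT = 9.91e-6 · 12000 · 56 = 6.66 mm.
The walls impose strain ε = −(6.66)/12000 = -5.5496e-04; σ = Eε = 29200 · -5.5496e-04 = -16.2 MPa.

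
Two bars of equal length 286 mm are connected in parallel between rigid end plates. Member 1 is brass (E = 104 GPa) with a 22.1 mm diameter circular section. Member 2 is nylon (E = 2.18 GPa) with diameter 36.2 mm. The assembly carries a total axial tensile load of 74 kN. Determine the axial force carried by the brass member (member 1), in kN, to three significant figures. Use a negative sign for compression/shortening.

70.1 kN

A_1 = 383.6 mm².
A_2 = 1029 mm².
Equal strain + equilibrium ⇒ each member carries load in proportion to AE: A₁E₁ = 39890000 N, A₂E₂ = 2244000 N, ΣAE = 42140000 N.
F₁ = P·A₁E₁/ΣAE = 74000·39890000/42140000 = 70060 N.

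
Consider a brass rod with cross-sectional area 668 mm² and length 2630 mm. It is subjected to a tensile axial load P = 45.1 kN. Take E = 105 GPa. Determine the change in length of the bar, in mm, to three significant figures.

δ_mech = NL/(AE) = 45100·2630/(668·105000) = 1.691 mm.

1.69 mm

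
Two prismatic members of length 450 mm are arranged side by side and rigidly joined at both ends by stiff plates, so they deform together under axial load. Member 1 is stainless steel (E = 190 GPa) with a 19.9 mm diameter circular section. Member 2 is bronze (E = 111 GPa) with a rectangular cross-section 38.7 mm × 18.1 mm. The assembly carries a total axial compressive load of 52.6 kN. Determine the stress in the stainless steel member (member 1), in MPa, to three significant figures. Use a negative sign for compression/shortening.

A_1 = 311 mm².
A_2 = 700.5 mm².
Equal strain + equilibrium ⇒ each member carries load in proportion to AE: A₁E₁ = 59090000 N, A₂E₂ = 77750000 N, ΣAE = 136800000 N.
σ₁ = P·E₁/ΣAE = -52600·190000/136800000 = -73.03 MPa.

-73.0 MPa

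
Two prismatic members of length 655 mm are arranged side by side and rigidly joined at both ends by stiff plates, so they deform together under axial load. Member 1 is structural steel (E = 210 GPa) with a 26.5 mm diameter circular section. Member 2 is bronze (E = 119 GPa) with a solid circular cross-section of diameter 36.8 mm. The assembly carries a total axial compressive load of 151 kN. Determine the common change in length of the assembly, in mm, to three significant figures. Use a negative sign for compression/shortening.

A_1 = 551.5 mm².
A_2 = 1064 mm².
Equal strain + equilibrium ⇒ each member carries load in proportion to AE: A₁E₁ = 115800000 N, A₂E₂ = 126600000 N, ΣAE = 242400000 N.
δ = PL/ΣAE = -151000·655/242400000 = -0.408 mm.

-0.408 mm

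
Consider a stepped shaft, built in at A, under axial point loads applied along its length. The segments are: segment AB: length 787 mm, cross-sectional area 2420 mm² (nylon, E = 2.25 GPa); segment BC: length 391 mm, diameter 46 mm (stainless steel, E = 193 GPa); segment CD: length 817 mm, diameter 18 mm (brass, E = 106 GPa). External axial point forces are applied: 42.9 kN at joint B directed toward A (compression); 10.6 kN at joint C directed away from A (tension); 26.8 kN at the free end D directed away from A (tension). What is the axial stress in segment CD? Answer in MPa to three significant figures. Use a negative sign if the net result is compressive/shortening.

105 MPa

Internal axial forces (sectioning from the free end, tension +): N_CD = 26.8 kN, N_BC = 37.4 kN, N_AB = -5.5 kN.
A_CD = 254.5 mm².
σ_CD = N_CD/A_CD = 26800/254.5 = 105.3 MPa.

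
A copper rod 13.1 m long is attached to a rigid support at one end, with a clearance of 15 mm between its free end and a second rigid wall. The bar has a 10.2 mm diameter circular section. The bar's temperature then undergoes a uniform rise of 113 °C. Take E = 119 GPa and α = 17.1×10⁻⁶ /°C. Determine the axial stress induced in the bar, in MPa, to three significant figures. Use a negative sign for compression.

-93.7 MPa

Free thermal expansion αLΔT = 17.1e-6 · 13100 · 113 = 25.31 mm.
The walls engage after the gap closes; constrained expansion = 25.31 − 15 = 10.31 mm.
The walls impose strain ε = −(10.31)/13100 = -7.8726e-04; σ = Eε = 119000 · -7.8726e-04 = -93.68 MPa.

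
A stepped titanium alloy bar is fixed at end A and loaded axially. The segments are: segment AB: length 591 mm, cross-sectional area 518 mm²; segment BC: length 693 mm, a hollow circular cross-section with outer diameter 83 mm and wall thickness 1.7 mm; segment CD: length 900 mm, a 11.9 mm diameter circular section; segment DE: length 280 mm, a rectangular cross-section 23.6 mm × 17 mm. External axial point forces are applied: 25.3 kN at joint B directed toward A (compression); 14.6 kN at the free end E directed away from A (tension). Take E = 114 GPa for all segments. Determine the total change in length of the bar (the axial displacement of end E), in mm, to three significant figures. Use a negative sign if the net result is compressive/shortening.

1.22 mm

Internal axial forces (sectioning from the free end, tension +): N_DE = 14.6 kN, N_CD = 14.6 kN, N_BC = 14.6 kN, N_AB = -10.7 kN.
A_BC = 434.2 mm².
A_CD = 111.2 mm².
A_DE = 401.2 mm².
δ_AB = -10700·591/(518·114000) = -0.1071 mm
δ_BC = 14600·693/(434.2·114000) = 0.2044 mm
δ_CD = 14600·900/(111.2·114000) = 1.036 mm
δ_DE = 14600·280/(401.2·114000) = 0.08938 mm
δ = Σδ_i = 1.223 mm.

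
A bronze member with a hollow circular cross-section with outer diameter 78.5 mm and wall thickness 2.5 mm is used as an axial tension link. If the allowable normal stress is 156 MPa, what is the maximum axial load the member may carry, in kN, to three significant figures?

93.1 kN

A = 596.9 mm².
P_max = σ_allow · A = 156 · 596.9 = 93120 N = 93.12 kN.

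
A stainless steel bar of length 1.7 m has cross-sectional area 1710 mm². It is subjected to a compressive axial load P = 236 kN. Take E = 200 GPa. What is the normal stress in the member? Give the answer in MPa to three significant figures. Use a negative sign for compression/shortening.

σ = N/A = -236000/1710 = -138 MPa.

-138 MPa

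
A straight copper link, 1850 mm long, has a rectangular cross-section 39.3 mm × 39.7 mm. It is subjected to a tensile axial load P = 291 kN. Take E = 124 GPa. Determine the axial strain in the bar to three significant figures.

A = 1560 mm².
σ = N/A = 186.5 MPa; ε = σ/E = 186.5/124000 = 1.504e-03.

0.00150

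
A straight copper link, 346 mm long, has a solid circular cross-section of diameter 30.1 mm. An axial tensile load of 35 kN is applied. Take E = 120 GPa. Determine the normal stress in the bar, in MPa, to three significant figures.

49.2 MPa

A = 711.6 mm².
σ = N/A = 35000/711.6 = 49.19 MPa.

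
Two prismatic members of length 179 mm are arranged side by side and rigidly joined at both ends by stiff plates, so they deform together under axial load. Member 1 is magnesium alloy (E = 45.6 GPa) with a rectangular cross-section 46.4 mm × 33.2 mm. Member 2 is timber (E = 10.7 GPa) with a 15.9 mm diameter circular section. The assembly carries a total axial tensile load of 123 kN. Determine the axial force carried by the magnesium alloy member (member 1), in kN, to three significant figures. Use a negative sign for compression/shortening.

A_1 = 1540 mm².
A_2 = 198.6 mm².
Equal strain + equilibrium ⇒ each member carries load in proportion to AE: A₁E₁ = 70250000 N, A₂E₂ = 2125000 N, ΣAE = 72370000 N.
F₁ = P·A₁E₁/ΣAE = 123000·70250000/72370000 = 119400 N.

119 kN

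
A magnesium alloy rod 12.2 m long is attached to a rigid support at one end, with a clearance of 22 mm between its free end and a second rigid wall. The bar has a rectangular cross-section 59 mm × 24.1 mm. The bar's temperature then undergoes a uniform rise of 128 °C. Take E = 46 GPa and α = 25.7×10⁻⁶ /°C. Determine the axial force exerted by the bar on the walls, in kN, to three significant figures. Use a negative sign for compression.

Free thermal expansion αLΔT = 25.7e-6 · 12200 · 128 = 40.13 mm.
The walls engage after the gap closes; constrained expansion = 40.13 − 22 = 18.13 mm.
The walls impose strain ε = −(18.13)/12200 = -1.4863e-03; σ = Eε = 46000 · -1.4863e-03 = -68.37 MPa.
Wall reaction R = σ·A = -68.37·1422 = -97220 N = -97.22 kN.

-97.2 kN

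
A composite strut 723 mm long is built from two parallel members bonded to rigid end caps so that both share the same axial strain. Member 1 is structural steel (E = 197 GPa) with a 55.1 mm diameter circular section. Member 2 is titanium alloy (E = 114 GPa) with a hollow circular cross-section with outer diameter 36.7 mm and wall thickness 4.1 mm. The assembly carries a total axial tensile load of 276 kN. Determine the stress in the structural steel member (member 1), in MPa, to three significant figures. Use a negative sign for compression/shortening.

105 MPa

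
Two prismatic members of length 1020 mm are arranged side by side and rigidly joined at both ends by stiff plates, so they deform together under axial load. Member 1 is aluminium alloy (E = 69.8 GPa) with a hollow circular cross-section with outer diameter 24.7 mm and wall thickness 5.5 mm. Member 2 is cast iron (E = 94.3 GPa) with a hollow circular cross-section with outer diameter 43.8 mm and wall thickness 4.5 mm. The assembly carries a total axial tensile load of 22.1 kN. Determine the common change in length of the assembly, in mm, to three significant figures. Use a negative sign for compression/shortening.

A_1 = 331.8 mm².
A_2 = 555.6 mm².
Equal strain + equilibrium ⇒ each member carries load in proportion to AE: A₁E₁ = 23160000 N, A₂E₂ = 52390000 N, ΣAE = 75550000 N.
δ = PL/ΣAE = 22100·1020/75550000 = 0.2984 mm.

0.298 mm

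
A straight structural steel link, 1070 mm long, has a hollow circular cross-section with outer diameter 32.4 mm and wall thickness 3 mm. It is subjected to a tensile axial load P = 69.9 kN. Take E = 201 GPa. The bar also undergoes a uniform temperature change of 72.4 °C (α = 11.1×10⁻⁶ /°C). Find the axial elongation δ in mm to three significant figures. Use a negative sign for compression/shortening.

2.20 mm

A = 277.1 mm².
δ_mech = NL/(AE) = 69900·1070/(277.1·201000) = 1.343 mm.
δ_thermal = αLΔT = 11.1e-6·1070·72.4 = 0.8599 mm.
δ = δ_mech + δ_thermal = 2.203 mm.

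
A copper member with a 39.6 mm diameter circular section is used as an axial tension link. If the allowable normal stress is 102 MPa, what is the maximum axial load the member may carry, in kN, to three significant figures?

126 kN

A = 1232 mm².
P_max = σ_allow · A = 102 · 1232 = 125600 N = 125.6 kN.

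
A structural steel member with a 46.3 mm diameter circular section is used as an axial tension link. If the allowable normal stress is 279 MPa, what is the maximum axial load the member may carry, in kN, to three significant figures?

A = 1684 mm².
P_max = σ_allow · A = 279 · 1684 = 469700 N = 469.7 kN.

470 kN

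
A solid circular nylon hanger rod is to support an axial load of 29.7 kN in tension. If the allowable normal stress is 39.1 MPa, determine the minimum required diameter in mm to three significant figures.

31.1 mm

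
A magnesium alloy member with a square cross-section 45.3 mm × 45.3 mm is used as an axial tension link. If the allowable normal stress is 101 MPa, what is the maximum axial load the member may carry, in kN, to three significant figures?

A = 2052 mm².
P_max = σ_allow · A = 101 · 2052 = 207300 N = 207.3 kN.

207 kN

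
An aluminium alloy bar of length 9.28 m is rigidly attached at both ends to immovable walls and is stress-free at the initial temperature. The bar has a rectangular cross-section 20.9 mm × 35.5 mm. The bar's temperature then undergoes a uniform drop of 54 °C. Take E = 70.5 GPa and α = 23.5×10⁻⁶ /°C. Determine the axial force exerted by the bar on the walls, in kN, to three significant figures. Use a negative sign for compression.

Free thermal expansion αLΔT = 23.5e-6 · 9280 · -54 = -11.78 mm.
The walls impose strain ε = −(-11.78)/9280 = 1.2690e-03; σ = Eε = 70500 · 1.2690e-03 = 89.46 MPa.
Wall reaction R = σ·A = 89.46·741.9 = 66380 N = 66.38 kN.

66.4 kN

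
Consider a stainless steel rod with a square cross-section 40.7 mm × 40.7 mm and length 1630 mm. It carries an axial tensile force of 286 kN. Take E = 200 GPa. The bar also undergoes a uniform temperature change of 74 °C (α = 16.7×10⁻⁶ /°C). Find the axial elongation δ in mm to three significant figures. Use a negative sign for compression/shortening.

A = 1656 mm².
δ_mech = NL/(AE) = 286000·1630/(1656·200000) = 1.407 mm.
δ_thermal = αLΔT = 16.7e-6·1630·74 = 2.014 mm.
δ = δ_mech + δ_thermal = 3.421 mm.

3.42 mm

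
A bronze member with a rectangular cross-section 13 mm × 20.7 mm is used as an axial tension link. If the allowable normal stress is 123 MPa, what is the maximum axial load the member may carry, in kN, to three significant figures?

A = 269.1 mm².
P_max = σ_allow · A = 123 · 269.1 = 33100 N = 33.1 kN.

33.1 kN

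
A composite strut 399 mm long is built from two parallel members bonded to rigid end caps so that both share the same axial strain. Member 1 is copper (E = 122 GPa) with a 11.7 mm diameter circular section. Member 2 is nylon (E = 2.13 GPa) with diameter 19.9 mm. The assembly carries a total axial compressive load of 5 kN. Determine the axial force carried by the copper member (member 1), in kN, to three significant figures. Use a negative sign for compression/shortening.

A_1 = 107.5 mm².
A_2 = 311 mm².
Equal strain + equilibrium ⇒ each member carries load in proportion to AE: A₁E₁ = 13120000 N, A₂E₂ = 662500 N, ΣAE = 13780000 N.
F₁ = P·A₁E₁/ΣAE = -5000·13120000/13780000 = -4760 N.

-4.76 kN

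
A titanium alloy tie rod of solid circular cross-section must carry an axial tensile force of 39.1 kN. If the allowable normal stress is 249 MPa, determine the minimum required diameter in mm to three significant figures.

Required area A ≥ P/σ_allow = 39100/249 = 157 mm².
For a solid circular section, d ≥ √(4A/π) = 14.14 mm.

14.1 mm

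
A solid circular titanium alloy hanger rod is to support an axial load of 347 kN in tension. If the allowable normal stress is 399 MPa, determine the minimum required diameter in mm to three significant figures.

Required area A ≥ P/σ_allow = 347000/399 = 869.7 mm².
For a solid circular section, d ≥ √(4A/π) = 33.28 mm.

33.3 mm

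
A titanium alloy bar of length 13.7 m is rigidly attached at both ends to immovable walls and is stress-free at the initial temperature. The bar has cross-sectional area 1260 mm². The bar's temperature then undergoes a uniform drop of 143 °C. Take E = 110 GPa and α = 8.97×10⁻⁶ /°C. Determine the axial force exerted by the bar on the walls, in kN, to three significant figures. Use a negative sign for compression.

Free thermal expansion αLΔT = 8.97e-6 · 13700 · -143 = -17.57 mm.
The walls impose strain ε = −(-17.57)/13700 = 1.2827e-03; σ = Eε = 110000 · 1.2827e-03 = 141.1 MPa.
Wall reaction R = σ·A = 141.1·1260 = 177800 N = 177.8 kN.

178 kN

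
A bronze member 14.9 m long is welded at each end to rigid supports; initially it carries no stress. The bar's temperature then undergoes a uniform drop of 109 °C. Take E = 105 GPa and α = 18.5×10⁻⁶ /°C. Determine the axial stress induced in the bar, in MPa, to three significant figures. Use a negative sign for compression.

212 MPa

Free thermal expansion αLΔT = 18.5e-6 · 14900 · -109 = -30.05 mm.
The walls impose strain ε = −(-30.05)/14900 = 2.0165e-03; σ = Eε = 105000 · 2.0165e-03 = 211.7 MPa.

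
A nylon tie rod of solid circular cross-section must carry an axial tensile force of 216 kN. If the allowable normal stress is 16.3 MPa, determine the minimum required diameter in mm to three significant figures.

Required area A ≥ P/σ_allow = 216000/16.3 = 13250 mm².
For a solid circular section, d ≥ √(4A/π) = 129.9 mm.

130 mm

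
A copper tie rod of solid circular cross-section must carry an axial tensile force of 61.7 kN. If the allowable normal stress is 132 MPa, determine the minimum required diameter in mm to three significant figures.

24.4 mm

Required area A ≥ P/σ_allow = 61700/132 = 467.4 mm².
For a solid circular section, d ≥ √(4A/π) = 24.4 mm.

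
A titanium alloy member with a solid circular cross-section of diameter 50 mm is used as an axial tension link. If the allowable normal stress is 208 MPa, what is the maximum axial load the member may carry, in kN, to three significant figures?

A = 1963 mm².
P_max = σ_allow · A = 208 · 1963 = 408400 N = 408.4 kN.

408 kN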